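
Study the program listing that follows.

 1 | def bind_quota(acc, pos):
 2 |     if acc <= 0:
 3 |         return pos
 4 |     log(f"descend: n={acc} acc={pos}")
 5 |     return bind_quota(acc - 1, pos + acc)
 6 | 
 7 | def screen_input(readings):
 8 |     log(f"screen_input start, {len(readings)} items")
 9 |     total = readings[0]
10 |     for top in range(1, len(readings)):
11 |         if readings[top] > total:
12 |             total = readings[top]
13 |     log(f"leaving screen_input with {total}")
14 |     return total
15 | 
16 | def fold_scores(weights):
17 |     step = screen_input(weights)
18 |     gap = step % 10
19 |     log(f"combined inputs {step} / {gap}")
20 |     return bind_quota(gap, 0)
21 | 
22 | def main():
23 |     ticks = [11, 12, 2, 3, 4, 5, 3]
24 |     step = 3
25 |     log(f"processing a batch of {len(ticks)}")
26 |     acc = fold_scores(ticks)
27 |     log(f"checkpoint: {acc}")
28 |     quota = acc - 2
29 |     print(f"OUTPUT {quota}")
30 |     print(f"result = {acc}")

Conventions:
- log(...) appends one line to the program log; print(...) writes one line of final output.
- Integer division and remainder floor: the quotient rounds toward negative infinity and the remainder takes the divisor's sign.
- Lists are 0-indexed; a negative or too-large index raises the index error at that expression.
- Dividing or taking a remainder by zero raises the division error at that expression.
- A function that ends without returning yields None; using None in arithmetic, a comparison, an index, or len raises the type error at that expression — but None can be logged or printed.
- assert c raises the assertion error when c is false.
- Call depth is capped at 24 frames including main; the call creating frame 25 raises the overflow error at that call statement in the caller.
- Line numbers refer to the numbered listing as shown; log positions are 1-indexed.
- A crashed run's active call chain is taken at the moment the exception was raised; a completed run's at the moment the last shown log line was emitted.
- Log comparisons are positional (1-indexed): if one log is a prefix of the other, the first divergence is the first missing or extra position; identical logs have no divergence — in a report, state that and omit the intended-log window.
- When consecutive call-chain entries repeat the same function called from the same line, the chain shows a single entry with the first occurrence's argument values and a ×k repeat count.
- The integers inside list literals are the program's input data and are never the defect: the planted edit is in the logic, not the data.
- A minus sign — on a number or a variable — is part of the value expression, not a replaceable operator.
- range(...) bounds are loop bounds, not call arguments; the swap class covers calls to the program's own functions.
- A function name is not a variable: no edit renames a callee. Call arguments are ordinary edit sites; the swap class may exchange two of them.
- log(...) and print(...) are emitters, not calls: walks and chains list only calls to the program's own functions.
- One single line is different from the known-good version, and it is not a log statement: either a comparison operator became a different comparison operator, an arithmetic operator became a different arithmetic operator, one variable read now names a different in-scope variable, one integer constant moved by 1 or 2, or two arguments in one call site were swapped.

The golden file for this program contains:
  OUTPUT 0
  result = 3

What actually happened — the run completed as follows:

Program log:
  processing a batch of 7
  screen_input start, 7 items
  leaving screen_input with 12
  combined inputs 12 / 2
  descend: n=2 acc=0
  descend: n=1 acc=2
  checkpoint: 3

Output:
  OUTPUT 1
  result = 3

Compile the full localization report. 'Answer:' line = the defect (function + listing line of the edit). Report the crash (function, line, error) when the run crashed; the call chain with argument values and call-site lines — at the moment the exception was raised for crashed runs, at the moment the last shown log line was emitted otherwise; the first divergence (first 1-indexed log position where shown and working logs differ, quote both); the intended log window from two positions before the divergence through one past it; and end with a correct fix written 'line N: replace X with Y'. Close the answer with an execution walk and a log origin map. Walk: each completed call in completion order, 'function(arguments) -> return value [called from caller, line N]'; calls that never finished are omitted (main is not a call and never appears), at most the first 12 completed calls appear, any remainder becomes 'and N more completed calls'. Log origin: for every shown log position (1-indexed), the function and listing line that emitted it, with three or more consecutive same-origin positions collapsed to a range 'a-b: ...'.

Answer: the defect is in main at line 28.
Key fact: No log line changed; the fault shows up purely in the output.
Call chain: main.
First divergence: none; the two logs match at every position.
Execution walk:
  screen_input([11, 12, 2, 3, 4, 5, 3]) -> 12  [called from fold_scores, line 17]
  bind_quota(0, 3) -> 3  [called from bind_quota, line 5]
  bind_quota(1, 2) -> 3  [called from bind_quota, line 5]
  bind_quota(2, 0) -> 3  [called from fold_scores, line 20]
  fold_scores([11, 12, 2, 3, 4, 5, 3]) -> 3  [called from main, line 26]
Log origins:
  1: from main, line 25
  2: from screen_input, line 8
  3: from screen_input, line 13
  4: from fold_scores, line 19
  5: from bind_quota, line 4
  6: from bind_quota, line 4
  7: from main, line 27
A correct fix: line 28: replace `2` with `3`.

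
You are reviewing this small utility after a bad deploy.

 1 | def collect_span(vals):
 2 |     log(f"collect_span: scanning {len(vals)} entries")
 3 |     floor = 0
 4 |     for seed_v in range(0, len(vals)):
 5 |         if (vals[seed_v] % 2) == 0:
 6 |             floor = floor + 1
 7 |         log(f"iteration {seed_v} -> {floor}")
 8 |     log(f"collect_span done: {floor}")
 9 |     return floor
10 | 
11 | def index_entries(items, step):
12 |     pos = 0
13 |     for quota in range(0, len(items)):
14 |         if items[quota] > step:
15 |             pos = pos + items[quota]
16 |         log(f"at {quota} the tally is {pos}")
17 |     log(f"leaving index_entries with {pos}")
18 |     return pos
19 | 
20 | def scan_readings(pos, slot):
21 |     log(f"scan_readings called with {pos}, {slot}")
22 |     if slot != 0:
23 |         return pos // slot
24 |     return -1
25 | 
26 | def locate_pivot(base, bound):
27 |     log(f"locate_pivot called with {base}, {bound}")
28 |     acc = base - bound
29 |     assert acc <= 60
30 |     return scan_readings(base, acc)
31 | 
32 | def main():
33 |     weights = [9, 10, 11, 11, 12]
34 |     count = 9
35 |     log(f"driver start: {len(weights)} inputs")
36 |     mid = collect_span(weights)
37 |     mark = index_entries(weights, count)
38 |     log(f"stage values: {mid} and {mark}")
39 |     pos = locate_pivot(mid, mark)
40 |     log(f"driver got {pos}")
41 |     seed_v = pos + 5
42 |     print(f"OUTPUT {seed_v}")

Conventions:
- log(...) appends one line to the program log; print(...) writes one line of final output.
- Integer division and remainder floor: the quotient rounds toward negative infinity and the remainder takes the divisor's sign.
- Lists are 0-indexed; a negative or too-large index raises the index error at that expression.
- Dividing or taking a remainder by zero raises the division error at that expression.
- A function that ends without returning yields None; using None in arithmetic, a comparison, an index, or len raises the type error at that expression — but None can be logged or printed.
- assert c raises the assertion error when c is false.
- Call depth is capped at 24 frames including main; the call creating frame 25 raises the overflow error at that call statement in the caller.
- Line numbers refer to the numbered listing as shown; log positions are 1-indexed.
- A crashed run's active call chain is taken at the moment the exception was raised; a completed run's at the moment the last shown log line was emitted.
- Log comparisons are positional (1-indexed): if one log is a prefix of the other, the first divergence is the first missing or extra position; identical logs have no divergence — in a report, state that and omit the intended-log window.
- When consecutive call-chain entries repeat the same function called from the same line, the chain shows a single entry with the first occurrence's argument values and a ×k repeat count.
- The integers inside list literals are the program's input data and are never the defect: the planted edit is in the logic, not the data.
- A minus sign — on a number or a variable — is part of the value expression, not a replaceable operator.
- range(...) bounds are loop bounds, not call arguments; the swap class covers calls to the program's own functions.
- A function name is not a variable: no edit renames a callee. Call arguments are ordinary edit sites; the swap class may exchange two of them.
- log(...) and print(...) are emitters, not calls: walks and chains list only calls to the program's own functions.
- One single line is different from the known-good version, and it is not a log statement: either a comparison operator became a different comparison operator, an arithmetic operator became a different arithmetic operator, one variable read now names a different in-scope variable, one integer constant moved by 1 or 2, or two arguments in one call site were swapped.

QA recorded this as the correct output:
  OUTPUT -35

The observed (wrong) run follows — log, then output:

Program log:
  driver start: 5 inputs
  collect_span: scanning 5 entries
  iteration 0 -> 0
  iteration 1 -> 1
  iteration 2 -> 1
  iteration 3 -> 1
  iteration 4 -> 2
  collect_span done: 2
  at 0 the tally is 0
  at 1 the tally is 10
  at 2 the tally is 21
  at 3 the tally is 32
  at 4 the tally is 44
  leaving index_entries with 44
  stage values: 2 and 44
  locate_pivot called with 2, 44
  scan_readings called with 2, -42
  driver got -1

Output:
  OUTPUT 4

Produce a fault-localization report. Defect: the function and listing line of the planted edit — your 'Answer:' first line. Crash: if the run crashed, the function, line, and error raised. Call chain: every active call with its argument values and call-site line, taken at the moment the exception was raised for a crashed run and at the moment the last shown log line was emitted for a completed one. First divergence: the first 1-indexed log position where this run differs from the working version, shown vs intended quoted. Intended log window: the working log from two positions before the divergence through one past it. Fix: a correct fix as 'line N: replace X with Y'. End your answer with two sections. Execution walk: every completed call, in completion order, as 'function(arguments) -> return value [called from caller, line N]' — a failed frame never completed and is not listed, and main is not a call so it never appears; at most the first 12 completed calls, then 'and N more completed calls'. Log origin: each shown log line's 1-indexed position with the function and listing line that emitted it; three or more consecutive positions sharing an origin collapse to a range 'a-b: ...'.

Answer: the defect is in scan_readings at line 23.
The tell: The earliest visible damage is log position 18 — 'driver got -1' rather than the intended 'driver got -40'.
Call chain: main.
First divergence: at position 18 the run shows 'driver got -1' where the working version logs 'driver got -40'.
Intended log window:
  16: locate_pivot called with 2, 44
  17: scan_readings called with 2, -42
  18: driver got -40
Execution walk:
  collect_span([9, 10, 11, 11, 12]) -> 2  [called from main, line 36]
  index_entries([9, 10, 11, 11, 12], 9) -> 44  [called from main, line 37]
  scan_readings(2, -42) -> -1  [called from locate_pivot, line 30]
  locate_pivot(2, 44) -> -1  [called from main, line 39]
Log line origins:
  1: from main, line 35
  2: from collect_span, line 2
  3-7: from collect_span, line 7
  8: from collect_span, line 8
  9-13: from index_entries, line 16
  14: from index_entries, line 17
  15: from main, line 38
  16: from locate_pivot, line 27
  17: from scan_readings, line 21
  18: from main, line 40
A correct fix: line 23: replace `//` with `%`.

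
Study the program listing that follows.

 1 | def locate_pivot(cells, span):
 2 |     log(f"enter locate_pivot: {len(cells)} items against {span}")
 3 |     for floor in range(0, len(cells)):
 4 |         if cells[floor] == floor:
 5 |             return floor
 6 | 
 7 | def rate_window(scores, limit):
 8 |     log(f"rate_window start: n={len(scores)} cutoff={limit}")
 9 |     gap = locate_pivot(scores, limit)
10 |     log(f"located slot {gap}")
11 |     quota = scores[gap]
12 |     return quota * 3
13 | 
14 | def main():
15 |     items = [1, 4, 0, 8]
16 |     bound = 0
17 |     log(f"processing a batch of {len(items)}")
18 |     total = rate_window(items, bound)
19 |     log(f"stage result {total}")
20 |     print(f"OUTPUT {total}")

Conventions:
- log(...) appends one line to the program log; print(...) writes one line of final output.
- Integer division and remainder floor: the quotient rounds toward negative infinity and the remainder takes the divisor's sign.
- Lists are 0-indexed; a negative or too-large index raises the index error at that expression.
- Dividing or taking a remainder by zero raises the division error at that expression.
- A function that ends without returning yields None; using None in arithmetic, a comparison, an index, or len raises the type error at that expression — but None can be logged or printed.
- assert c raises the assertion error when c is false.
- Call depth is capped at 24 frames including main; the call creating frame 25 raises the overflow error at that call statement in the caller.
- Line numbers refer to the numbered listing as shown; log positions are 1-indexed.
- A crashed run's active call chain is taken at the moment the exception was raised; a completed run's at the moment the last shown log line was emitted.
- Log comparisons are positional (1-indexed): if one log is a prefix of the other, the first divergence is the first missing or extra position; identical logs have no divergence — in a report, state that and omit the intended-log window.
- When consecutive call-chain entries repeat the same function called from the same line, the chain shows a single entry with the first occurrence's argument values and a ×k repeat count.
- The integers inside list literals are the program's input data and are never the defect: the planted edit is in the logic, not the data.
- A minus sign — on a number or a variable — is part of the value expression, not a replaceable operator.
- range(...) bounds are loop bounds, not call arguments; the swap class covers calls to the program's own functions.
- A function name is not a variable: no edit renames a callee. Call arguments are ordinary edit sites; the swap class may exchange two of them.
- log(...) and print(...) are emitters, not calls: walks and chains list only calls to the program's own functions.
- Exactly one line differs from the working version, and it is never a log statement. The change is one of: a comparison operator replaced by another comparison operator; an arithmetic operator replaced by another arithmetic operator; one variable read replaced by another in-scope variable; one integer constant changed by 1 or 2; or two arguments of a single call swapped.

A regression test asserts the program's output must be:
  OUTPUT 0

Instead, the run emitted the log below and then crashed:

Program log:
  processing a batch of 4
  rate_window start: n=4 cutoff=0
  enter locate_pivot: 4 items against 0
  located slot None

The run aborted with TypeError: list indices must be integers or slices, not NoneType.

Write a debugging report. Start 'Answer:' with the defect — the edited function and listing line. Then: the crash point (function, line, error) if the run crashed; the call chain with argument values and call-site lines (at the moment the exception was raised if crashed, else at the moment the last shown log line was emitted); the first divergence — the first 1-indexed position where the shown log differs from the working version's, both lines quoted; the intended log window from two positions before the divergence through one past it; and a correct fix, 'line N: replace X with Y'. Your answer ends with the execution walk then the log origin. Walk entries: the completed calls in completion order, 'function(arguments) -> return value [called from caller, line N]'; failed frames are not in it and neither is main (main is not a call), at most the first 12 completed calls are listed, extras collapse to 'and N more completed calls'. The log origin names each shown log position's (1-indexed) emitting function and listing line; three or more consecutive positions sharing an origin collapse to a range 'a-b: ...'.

Answer: the defect is in locate_pivot at line 4.
Key fact: Everything matches until log position 4, which reads 'located slot None' in place of 'located slot 2'.
Crash: rate_window, line 11, TypeError.
Call chain: main -> rate_window([1, 4, 0, 8], 0) (called at line 18).
First divergence: position 4; shown 'located slot None' vs intended 'located slot 2'.
Intended log window:
  2: rate_window start: n=4 cutoff=0
  3: enter locate_pivot: 4 items against 0
  4: located slot 2
  5: stage result 0
Execution walk:
  locate_pivot([1, 4, 0, 8], 0) -> None  [called from rate_window, line 9]
Log line origins:
  1: logged in main at line 17
  2: logged in rate_window at line 8
  3: logged in locate_pivot at line 2
  4: logged in rate_window at line 10
A correct fix: line 4: replace `cells[floor] == floor` with `cells[floor] == span`.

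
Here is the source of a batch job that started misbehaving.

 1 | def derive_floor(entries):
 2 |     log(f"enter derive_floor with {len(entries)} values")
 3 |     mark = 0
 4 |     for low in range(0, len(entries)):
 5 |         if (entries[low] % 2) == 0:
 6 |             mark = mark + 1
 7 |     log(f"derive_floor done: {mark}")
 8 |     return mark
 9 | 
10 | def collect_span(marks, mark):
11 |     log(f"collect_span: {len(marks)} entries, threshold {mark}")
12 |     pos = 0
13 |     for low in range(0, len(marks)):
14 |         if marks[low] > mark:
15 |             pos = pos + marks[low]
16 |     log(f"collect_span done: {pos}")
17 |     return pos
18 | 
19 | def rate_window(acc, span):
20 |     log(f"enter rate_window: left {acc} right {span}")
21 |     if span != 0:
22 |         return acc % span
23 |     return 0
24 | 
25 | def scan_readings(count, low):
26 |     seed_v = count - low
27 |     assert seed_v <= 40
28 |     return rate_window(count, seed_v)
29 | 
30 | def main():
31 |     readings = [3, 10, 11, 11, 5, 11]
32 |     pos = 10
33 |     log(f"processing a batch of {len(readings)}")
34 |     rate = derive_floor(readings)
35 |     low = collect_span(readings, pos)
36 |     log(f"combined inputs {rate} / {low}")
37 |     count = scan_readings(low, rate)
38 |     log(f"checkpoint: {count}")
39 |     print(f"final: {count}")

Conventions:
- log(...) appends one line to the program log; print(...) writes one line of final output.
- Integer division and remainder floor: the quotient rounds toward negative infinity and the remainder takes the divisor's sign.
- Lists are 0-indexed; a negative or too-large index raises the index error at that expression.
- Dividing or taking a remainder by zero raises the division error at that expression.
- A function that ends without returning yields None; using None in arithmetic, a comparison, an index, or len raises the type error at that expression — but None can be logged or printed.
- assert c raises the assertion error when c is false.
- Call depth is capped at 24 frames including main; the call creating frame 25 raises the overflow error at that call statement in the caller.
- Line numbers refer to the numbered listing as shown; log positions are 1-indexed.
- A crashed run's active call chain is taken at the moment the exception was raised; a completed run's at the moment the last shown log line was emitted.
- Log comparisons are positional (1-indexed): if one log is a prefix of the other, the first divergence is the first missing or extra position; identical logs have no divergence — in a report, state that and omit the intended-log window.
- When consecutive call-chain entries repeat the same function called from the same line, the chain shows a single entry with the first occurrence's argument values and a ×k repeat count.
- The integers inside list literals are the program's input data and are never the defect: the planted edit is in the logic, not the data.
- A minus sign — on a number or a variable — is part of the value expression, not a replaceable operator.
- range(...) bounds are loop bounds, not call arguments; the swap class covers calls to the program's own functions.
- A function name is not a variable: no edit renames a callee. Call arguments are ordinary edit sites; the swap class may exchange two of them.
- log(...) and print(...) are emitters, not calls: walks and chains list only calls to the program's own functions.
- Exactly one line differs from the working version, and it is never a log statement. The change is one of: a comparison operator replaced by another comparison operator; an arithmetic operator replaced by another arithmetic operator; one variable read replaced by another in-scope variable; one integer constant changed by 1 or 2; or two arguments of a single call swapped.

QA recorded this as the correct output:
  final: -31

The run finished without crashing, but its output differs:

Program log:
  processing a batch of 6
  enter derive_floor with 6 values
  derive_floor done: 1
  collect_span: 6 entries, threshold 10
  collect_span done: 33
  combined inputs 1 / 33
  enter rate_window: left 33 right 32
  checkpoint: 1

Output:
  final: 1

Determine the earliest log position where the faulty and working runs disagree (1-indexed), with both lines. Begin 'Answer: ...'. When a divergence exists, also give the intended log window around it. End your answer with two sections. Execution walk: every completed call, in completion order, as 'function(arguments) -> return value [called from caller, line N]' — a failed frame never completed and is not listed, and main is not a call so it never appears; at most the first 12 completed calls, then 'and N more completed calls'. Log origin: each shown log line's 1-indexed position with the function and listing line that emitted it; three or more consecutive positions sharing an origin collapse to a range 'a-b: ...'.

Answer: position 7 — shown 'enter rate_window: left 33 right 32', intended 'enter rate_window: left 1 right -32'.
Intended log window:
  5: collect_span done: 33
  6: combined inputs 1 / 33
  7: enter rate_window: left 1 right -32
  8: checkpoint: -31
Execution walk:
  derive_floor([3, 10, 11, 11, 5, 11]) -> 1  [called from main, line 34]
  collect_span([3, 10, 11, 11, 5, 11], 10) -> 33  [called from main, line 35]
  rate_window(33, 32) -> 1  [called from scan_readings, line 28]
  scan_readings(33, 1) -> 1  [called from main, line 37]
Log origin:
  1: from main, line 33
  2: from derive_floor, line 2
  3: from derive_floor, line 7
  4: from collect_span, line 11
  5: from collect_span, line 16
  6: from main, line 36
  7: from rate_window, line 20
  8: from main, line 38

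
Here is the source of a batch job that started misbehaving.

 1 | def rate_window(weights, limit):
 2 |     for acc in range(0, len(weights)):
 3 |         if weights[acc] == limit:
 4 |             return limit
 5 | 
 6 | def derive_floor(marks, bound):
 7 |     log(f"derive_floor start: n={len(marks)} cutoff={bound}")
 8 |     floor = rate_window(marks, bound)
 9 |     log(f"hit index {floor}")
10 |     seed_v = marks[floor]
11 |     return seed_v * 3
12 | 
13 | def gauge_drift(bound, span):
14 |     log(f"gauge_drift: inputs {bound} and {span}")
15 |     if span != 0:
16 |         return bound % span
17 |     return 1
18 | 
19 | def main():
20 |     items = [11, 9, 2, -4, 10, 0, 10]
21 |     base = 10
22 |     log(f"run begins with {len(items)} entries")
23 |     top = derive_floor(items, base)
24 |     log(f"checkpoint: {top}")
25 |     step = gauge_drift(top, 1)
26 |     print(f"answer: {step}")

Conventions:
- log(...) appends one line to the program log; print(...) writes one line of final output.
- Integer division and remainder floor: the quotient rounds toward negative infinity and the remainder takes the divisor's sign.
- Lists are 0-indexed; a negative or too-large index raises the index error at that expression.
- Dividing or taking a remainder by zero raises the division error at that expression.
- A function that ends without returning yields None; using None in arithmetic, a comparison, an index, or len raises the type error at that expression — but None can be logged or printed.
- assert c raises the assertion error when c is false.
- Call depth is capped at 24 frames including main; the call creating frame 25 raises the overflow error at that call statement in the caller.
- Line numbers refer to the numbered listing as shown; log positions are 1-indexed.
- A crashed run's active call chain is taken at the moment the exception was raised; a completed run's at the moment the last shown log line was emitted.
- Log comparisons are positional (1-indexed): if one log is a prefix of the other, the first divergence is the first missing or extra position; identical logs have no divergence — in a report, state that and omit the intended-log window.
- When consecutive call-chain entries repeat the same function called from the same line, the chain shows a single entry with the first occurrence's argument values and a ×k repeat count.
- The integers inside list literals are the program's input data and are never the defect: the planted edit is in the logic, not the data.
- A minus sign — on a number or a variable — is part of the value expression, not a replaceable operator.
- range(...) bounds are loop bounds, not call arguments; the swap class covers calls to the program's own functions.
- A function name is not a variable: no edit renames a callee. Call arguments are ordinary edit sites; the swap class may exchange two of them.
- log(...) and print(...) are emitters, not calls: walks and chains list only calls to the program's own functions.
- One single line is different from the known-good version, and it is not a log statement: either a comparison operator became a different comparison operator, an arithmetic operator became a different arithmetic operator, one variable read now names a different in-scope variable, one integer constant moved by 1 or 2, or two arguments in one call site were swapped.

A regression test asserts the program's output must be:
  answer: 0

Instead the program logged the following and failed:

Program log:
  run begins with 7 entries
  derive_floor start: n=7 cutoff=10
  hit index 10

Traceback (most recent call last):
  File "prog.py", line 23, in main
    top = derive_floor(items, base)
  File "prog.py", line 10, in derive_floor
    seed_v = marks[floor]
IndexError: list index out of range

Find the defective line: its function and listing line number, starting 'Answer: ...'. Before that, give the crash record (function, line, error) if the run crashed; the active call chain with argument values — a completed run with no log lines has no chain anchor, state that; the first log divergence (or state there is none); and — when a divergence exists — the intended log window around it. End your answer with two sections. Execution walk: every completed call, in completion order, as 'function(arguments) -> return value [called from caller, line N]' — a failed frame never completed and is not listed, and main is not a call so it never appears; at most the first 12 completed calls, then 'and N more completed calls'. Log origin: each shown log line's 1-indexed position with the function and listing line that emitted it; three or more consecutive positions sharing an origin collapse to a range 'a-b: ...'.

Answer: the defect is in rate_window at line 4.
Key observation: The log first diverges at position 3: the faulty run prints 'hit index 10' where the working version prints 'hit index 4'.
Crash: derive_floor, line 10, IndexError.
Call chain: main -> derive_floor([11, 9, 2, -4, 10, 0, 10], 10) (called at line 23).
First divergence: position 3 — the shown line 'hit index 10' should read 'hit index 4'.
Intended log window:
  1: run begins with 7 entries
  2: derive_floor start: n=7 cutoff=10
  3: hit index 4
  4: checkpoint: 30
Execution walk:
  rate_window([11, 9, 2, -4, 10, 0, 10], 10) -> 10  [called from derive_floor, line 8]
Log origins:
  1: from main, line 22
  2: from derive_floor, line 7
  3: from derive_floor, line 9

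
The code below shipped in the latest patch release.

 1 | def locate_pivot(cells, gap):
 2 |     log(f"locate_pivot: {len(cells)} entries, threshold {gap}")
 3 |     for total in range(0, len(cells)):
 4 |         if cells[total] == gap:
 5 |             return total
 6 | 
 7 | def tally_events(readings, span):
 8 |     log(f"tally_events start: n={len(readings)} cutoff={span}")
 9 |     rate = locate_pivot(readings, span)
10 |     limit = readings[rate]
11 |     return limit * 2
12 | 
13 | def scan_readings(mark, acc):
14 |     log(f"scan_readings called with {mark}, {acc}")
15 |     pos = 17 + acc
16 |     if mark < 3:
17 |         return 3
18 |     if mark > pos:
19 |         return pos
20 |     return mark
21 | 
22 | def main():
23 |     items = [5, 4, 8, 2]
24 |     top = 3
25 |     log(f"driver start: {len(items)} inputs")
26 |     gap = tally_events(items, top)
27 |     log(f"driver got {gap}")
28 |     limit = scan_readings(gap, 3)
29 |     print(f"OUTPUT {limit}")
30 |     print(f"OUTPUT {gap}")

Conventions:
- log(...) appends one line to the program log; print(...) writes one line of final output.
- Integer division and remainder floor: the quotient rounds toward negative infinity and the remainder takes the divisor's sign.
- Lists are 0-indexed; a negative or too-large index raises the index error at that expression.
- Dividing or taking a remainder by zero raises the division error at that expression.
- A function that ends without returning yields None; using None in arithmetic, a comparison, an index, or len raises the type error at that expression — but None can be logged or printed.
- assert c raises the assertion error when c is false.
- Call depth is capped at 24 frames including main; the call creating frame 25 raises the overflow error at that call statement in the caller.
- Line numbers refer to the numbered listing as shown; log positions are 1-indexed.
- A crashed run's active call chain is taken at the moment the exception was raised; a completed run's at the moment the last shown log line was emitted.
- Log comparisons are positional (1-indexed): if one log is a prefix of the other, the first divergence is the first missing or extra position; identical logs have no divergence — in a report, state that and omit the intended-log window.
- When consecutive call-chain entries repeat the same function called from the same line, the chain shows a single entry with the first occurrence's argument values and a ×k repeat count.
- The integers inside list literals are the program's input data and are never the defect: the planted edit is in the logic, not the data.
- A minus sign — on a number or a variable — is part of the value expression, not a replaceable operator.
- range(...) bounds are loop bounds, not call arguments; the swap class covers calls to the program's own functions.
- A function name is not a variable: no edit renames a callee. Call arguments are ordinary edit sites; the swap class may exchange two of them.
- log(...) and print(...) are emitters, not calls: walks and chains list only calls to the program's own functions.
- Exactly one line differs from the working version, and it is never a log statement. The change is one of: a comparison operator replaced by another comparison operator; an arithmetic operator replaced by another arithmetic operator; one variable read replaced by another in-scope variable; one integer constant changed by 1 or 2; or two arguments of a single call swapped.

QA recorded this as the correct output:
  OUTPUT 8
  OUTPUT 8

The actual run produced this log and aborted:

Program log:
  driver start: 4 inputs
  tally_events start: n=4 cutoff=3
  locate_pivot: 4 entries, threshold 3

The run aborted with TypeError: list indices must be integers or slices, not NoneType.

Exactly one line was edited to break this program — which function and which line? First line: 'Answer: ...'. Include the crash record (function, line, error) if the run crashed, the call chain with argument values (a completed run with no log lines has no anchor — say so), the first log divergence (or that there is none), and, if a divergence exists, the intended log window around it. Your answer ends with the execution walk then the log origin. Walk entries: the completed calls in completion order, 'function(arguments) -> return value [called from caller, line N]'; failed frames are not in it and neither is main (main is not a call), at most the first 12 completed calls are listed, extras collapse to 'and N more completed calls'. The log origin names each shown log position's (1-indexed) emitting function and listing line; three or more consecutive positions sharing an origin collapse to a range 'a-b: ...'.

Answer: the defect is in main at line 24.
The tell: Everything matches until log position 2, which reads 'tally_events start: n=4 cutoff=3' in place of 'tally_events start: n=4 cutoff=4'.
Crash: tally_events, line 10, TypeError.
Call chain: main -> tally_events([5, 4, 8, 2], 3) (called at line 26).
First divergence: at position 2 the run shows 'tally_events start: n=4 cutoff=3' where the working version logs 'tally_events start: n=4 cutoff=4'.
Intended log window:
  1: driver start: 4 inputs
  2: tally_events start: n=4 cutoff=4
  3: locate_pivot: 4 entries, threshold 4
Execution walk:
  locate_pivot([5, 4, 8, 2], 3) -> None  [called from tally_events, line 9]
Log origin:
  1: emitted by main (line 25)
  2: emitted by tally_events (line 8)
  3: emitted by locate_pivot (line 2)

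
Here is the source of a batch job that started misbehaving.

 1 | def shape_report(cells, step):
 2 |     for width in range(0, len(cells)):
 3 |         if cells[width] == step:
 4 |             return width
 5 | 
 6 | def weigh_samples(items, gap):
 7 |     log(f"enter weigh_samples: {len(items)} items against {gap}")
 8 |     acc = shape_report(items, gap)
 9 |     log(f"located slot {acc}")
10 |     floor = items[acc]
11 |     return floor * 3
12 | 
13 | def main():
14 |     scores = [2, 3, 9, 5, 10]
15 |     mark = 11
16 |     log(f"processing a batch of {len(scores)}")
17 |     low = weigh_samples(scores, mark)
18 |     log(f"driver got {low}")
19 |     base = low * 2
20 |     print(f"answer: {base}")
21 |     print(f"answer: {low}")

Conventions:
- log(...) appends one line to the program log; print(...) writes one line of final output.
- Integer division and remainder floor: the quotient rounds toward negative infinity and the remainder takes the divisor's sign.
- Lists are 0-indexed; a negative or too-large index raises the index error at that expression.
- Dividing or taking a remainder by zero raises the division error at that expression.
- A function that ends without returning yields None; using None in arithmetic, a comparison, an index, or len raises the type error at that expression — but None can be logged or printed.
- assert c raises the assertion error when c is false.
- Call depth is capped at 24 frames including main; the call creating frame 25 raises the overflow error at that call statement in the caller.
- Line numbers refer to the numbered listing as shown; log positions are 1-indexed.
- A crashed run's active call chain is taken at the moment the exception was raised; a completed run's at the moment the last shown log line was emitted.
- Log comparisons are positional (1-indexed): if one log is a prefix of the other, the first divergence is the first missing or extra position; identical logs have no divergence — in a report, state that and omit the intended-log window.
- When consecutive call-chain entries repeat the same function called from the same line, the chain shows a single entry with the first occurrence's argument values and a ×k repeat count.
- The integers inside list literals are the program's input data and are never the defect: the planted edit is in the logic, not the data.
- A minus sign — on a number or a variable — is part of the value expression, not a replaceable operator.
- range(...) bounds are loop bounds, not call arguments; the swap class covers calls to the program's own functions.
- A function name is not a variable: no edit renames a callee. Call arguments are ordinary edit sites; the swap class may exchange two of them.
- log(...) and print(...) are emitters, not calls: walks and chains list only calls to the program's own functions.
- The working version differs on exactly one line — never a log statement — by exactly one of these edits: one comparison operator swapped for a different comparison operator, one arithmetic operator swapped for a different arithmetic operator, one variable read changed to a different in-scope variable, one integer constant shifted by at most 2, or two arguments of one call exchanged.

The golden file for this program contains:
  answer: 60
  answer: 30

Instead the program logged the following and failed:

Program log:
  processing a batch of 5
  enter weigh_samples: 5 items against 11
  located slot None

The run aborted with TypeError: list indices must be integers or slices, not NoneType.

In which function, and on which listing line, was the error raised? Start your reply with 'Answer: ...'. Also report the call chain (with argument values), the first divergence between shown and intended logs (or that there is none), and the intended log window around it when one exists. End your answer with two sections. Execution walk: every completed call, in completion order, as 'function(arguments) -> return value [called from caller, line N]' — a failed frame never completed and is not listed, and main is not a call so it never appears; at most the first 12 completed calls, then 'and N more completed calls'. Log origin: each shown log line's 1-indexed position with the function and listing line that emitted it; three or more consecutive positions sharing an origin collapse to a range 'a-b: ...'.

Answer: the error was raised in weigh_samples, line 10.
Key observation: At log position 2 the runs split — shown 'enter weigh_samples: 5 items against 11', but the working version logs 'enter weigh_samples: 5 items against 10'.
Call chain: main -> weigh_samples([2, 3, 9, 5, 10], 11) (called at line 17).
First divergence: position 2 — the shown line 'enter weigh_samples: 5 items against 11' should read 'enter weigh_samples: 5 items against 10'.
Intended log window:
  1: processing a batch of 5
  2: enter weigh_samples: 5 items against 10
  3: located slot 4
Execution walk:
  shape_report([2, 3, 9, 5, 10], 11) -> None  [called from weigh_samples, line 8]
Log origins:
  1 — main, line 16
  2 — weigh_samples, line 7
  3 — weigh_samples, line 9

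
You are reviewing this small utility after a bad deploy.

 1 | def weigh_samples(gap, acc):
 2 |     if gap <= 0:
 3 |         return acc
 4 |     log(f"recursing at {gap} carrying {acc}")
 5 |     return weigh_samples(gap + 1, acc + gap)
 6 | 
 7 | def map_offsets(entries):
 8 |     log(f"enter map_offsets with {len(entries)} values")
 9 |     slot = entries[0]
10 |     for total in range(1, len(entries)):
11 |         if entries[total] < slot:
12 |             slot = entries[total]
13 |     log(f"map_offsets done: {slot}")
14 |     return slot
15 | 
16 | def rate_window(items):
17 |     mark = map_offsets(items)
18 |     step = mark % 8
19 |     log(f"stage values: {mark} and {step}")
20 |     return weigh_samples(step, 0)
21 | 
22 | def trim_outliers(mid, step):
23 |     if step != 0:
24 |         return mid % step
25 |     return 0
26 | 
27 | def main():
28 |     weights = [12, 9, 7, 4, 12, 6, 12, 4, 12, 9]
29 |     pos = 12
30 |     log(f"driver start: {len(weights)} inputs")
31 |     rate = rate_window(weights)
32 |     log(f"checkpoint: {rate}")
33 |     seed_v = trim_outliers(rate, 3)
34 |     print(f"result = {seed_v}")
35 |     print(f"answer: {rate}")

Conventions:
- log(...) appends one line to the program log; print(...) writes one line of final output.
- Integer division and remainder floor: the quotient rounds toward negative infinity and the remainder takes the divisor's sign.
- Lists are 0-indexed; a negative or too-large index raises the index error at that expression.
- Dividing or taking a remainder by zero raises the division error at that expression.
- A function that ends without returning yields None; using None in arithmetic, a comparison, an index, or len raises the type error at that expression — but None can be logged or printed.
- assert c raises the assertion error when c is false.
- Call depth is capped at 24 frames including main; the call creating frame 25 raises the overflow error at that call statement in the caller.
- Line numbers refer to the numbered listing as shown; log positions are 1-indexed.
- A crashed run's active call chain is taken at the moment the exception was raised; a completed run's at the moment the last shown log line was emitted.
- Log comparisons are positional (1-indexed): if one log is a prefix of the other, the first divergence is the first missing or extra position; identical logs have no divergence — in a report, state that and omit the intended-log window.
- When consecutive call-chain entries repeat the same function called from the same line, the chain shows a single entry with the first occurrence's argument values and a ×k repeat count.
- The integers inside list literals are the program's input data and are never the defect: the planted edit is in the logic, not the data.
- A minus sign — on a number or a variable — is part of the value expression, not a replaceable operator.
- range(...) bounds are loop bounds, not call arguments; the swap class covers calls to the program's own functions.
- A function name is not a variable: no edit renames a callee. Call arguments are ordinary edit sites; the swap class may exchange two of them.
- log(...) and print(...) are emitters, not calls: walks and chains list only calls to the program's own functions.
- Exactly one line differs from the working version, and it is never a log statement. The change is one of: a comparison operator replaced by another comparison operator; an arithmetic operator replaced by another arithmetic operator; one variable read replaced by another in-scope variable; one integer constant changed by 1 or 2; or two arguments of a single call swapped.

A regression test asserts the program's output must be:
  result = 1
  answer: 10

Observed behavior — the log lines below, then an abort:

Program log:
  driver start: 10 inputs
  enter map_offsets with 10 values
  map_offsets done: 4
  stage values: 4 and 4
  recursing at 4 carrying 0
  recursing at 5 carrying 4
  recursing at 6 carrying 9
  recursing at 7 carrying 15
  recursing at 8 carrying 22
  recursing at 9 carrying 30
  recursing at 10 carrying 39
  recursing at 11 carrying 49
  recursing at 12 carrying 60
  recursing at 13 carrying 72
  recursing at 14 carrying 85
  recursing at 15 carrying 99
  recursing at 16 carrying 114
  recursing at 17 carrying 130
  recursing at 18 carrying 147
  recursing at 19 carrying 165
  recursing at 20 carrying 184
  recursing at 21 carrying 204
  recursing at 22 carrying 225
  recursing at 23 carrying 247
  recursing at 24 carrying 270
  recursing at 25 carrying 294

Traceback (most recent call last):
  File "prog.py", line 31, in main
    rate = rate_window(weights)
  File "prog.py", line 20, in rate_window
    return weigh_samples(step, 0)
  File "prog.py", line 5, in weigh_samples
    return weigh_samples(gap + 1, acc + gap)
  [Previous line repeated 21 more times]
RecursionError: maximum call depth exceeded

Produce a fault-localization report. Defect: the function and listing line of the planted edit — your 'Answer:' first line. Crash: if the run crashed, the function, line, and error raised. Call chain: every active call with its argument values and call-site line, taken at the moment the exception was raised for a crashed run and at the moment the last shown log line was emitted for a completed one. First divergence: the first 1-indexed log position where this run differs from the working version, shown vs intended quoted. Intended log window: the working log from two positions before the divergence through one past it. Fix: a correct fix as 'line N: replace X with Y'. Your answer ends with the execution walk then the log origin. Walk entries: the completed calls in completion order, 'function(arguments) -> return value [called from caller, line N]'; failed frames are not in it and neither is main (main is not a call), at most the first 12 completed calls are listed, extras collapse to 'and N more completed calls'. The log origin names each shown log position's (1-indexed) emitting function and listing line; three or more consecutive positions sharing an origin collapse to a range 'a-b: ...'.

Answer: the defect is in weigh_samples at line 5.
Key observation: The log first diverges at position 6: the faulty run prints 'recursing at 5 carrying 4' where the working version prints 'recursing at 3 carrying 4'.
Crash: weigh_samples, line 5, RecursionError.
Call chain: main -> rate_window([12, 9, 7, 4, 12, 6, 12, 4, 12, 9]) (called at line 31) -> weigh_samples(4, 0) (called at line 20) -> weigh_samples(5, 4) (called at line 5) ×21.
First divergence: position 6 — the shown line 'recursing at 5 carrying 4' should read 'recursing at 3 carrying 4'.
Intended log window:
  4: stage values: 4 and 4
  5: recursing at 4 carrying 0
  6: recursing at 3 carrying 4
  7: recursing at 2 carrying 7
Execution walk:
  map_offsets([12, 9, 7, 4, 12, 6, 12, 4, 12, 9]) -> 4  [called from rate_window, line 17]
Origin of each log line:
  1: from main, line 30
  2: from map_offsets, line 8
  3: from map_offsets, line 13
  4: from rate_window, line 19
  5-26: from weigh_samples, line 4
A correct fix: line 5: replace `gap + 1` with `gap - 1`.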